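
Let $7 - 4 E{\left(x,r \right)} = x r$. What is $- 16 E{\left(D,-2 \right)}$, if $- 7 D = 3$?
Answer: $- \frac{172}{7} \approx -24.571$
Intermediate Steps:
$D = - \frac{3}{7}$ ($D = \left(- \frac{1}{7}\right) 3 = - \frac{3}{7} \approx -0.42857$)
$E{\left(x,r \right)} = \frac{7}{4} - \frac{r x}{4}$ ($E{\left(x,r \right)} = \frac{7}{4} - \frac{x r}{4} = \frac{7}{4} - \frac{r x}{4}$)
$- 16 E{\left(D,-2 \right)} = - 16 \left(\frac{7}{4} - \left(- \frac{1}{2}\right) \left(- \frac{3}{7}\right)\right) = - 16 \left(\frac{7}{4} - \frac{3}{14}\right) = \left(-16\right) \frac{43}{28} = - \frac{172}{7}$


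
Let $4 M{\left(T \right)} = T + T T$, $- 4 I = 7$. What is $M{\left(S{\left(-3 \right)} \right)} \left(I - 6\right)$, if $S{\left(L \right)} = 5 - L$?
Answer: $- \frac{279}{2} \approx -139.5$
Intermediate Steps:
$I = - \frac{7}{4}$ ($I = \left(- \frac{1}{4}\right) 7 = - \frac{7}{4} \approx -1.75$)
$M{\left(T \right)} = \frac{T}{4} + \frac{T^{2}}{4}$ ($M{\left(T \right)} = \frac{T + T T}{4} = \frac{T + T^{2}}{4} = \frac{T}{4} + \frac{T^{2}}{4}$)
$M{\left(S{\left(-3 \right)} \right)} \left(I - 6\right) = \frac{\left(5 - -3\right) \left(1 + \left(5 - -3\right)\right)}{4} \left(- \frac{7}{4} - 6\right) = \frac{\left(5 + 3\right) \left(1 + \left(5 + 3\right)\right)}{4} \left(- \frac{31}{4}\right) = \frac{1}{4} \cdot 8 \left(1 + 8\right) \left(- \frac{31}{4}\right) = \frac{1}{4} \cdot 8 \cdot 9 \left(- \frac{31}{4}\right) = 18 \left(- \frac{31}{4}\right) = - \frac{279}{2}$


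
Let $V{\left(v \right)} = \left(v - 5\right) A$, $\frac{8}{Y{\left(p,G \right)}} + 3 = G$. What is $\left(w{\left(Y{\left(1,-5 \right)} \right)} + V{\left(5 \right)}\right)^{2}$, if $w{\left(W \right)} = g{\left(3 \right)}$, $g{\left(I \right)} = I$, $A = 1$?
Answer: $9$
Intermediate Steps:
$Y{\left(p,G \right)} = \frac{8}{-3 + G}$
$w{\left(W \right)} = 3$
$V{\left(v \right)} = -5 + v$ ($V{\left(v \right)} = \left(v - 5\right) 1 = \left(-5 + v\right) 1 = -5 + v$)
$\left(w{\left(Y{\left(1,-5 \right)} \right)} + V{\left(5 \right)}\right)^{2} = \left(3 + \left(-5 + 5\right)\right)^{2} = \left(3 + 0\right)^{2} = 3^{2} = 9$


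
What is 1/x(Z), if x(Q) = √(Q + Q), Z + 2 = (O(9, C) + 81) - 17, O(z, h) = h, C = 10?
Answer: 1/12 ≈ 0.083333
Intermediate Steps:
Z = 72 (Z = -2 + ((10 + 81) - 17) = -2 + (91 - 17) = -2 + 74 = 72)
x(Q) = √2*√Q (x(Q) = √(2*Q) = √2*√Q)
1/x(Z) = 1/(√2*√72) = 1/(√2*(6*√2)) = 1/12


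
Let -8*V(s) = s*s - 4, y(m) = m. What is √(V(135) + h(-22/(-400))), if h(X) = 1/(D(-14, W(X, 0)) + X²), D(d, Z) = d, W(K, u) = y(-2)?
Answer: I*√11423631436267322/2239516 ≈ 47.725*I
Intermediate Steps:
V(s) = ½ - s²/8 (V(s) = -(s*s - 4)/8 = -(s² - 4)/8 = -(-4 + s²)/8 = ½ - s²/8)
W(K, u) = -2
h(X) = 1/(-14 + X²)
√(V(135) + h(-22/(-400))) = √((½ - ⅛*135²) + 1/(-14 + (-22/(-400))²)) = √((½ - ⅛*18225) + 1/(-14 + (-22*(-1/400))²)) = √((½ - 18225/8) + 1/(-14 + (11/200)²)) = √(-18221/8 + 1/(-14 + 121/40000)) = √(-18221/8 + 1/(-559879/40000)) = √(-18221/8 - 40000/559879) = √(-10201875259/4479032) = I*√11423631436267322/2239516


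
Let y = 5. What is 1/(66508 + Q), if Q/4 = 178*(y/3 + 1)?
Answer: 3/205220 ≈ 1.4618e-5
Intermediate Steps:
Q = 5696/3 (Q = 4*(178*(5/3 + 1)) = 4*(178*(8/3)) = 4*(1424/3) = 5696/3 ≈ 1898.7)
1/(66508 + Q) = 1/(66508 + 5696/3) = 1/(205220/3) = 3/205220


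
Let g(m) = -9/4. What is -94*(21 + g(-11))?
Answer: -3525/2 ≈ -1762.5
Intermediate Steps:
g(m) = -9/4 (g(m) = -9*¼ = -9/4)
-94*(21 + g(-11)) = -94*(21 - 9/4) = -94*75/4 = -1*3525/2 = -3525/2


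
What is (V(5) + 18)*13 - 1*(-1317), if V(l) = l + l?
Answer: 1681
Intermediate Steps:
V(l) = 2*l
(V(5) + 18)*13 - 1*(-1317) = (2*5 + 18)*13 - 1*(-1317) = (10 + 18)*13 + 1317 = 28*13 + 1317 = 364 + 1317 = 1681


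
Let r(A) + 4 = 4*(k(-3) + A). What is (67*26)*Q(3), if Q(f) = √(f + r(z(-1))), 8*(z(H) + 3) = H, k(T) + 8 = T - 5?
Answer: 871*I*√310 ≈ 15336.0*I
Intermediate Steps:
k(T) = -13 + T (k(T) = -8 + (T - 5) = -8 + (-5 + T) = -13 + T)
z(H) = -3 + H/8
r(A) = -68 + 4*A (r(A) = -4 + 4*((-13 - 3) + A) = -4 + 4*(-16 + A) = -4 + (-64 + 4*A) = -68 + 4*A)
Q(f) = √(-161/2 + f) (Q(f) = √(f + (-68 + 4*(-3 + (⅛)*(-1)))) = √(f + (-68 + 4*(-3 - ⅛))) = √(f + (-68 + 4*(-25/8))) = √(f + (-68 - 25/2)) = √(f - 161/2) = √(-161/2 + f))
(67*26)*Q(3) = (67*26)*(√(-322 + 4*3)/2) = 1742*(√(-322 + 12)/2) = 1742*(√(-310)/2) = 1742*((I*√310)/2) = 1742*(I*√310/2) = 871*I*√310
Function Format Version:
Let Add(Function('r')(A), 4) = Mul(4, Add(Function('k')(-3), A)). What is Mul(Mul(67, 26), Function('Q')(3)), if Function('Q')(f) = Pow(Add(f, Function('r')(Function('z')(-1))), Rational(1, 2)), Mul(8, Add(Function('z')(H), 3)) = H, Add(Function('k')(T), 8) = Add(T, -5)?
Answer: Mul(871, I, Pow(310, Rational(1, 2))) ≈ Mul(15336., I)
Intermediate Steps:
Function('k')(T) = Add(-13, T) (Function('k')(T) = Add(-8, Add(T, -5)) = Add(-8, Add(-5, T)) = Add(-13, T))
Function('z')(H) = Add(-3, Mul(Rational(1, 8), H))
Function('r')(A) = Add(-68, Mul(4, A)) (Function('r')(A) = Add(-4, Mul(4, Add(Add(-13, -3), A))) = Add(-4, Mul(4, Add(-16, A))) = Add(-4, Add(-64, Mul(4, A))) = Add(-68, Mul(4, A)))
Function('Q')(f) = Pow(Add(Rational(-161, 2), f), Rational(1, 2)) (Function('Q')(f) = Pow(Add(f, Add(-68, Mul(4, Add(-3, Mul(Rational(1, 8), -1))))), Rational(1, 2)) = Pow(Add(f, Add(-68, Mul(4, Add(-3, Rational(-1, 8))))), Rational(1, 2)) = Pow(Add(f, Add(-68, Mul(4, Rational(-25, 8)))), Rational(1, 2)) = Pow(Add(f, Add(-68, Rational(-25, 2))), Rational(1, 2)) = Pow(Add(f, Rational(-161, 2)), Rational(1, 2)) = Pow(Add(Rational(-161, 2), f), Rational(1, 2)))
Mul(Mul(67, 26), Function('Q')(3)) = Mul(Mul(67, 26), Mul(Rational(1, 2), Pow(Add(-322, Mul(4, 3)), Rational(1, 2)))) = Mul(1742, Mul(Rational(1, 2), Pow(Add(-322, 12), Rational(1, 2)))) = Mul(1742, Mul(Rational(1, 2), Pow(-310, Rational(1, 2)))) = Mul(1742, Mul(Rational(1, 2), Mul(I, Pow(310, Rational(1, 2))))) = Mul(1742, Mul(Rational(1, 2), I, Pow(310, Rational(1, 2)))) = Mul(871, I, Pow(310, Rational(1, 2)))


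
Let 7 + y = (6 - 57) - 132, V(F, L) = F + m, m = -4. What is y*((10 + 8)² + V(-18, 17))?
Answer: -57380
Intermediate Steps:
V(F, L) = -4 + F (V(F, L) = F - 4 = -4 + F)
y = -190 (y = -7 + ((6 - 57) - 132) = -7 + (-51 - 132) = -7 - 183 = -190)
y*((10 + 8)² + V(-18, 17)) = -190*((10 + 8)² + (-4 - 18)) = -190*(18² - 22) = -190*(324 - 22) = -190*302 = -57380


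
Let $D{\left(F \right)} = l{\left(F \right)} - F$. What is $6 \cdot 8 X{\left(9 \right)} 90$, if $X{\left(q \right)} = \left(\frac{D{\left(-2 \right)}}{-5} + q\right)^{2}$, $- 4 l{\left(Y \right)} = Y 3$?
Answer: $\frac{1488024}{5} \approx 2.9761 \cdot 10^{5}$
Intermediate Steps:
$l{\left(Y \right)} = - \frac{3 Y}{4}$ ($l{\left(Y \right)} = - \frac{Y 3}{4} = - \frac{3 Y}{4}$)
$D{\left(F \right)} = - \frac{7 F}{4}$ ($D{\left(F \right)} = - \frac{3 F}{4} - F = - \frac{7 F}{4}$)
$X{\left(q \right)} = \left(- \frac{7}{10} + q\right)^{2}$ ($X{\left(q \right)} = \left(\frac{\left(- \frac{7}{4}\right) \left(-2\right)}{-5} + q\right)^{2} = \left(\frac{7}{2} \left(- \frac{1}{5}\right) + q\right)^{2} = \left(- \frac{7}{10} + q\right)^{2}$)
$6 \cdot 8 X{\left(9 \right)} 90 = 6 \cdot 8 \frac{\left(-7 + 10 \cdot 9\right)^{2}}{100} \cdot 90 = 48 \frac{\left(-7 + 90\right)^{2}}{100} \cdot 90 = 48 \frac{83^{2}}{100} \cdot 90 = 48 \cdot \frac{1}{100} \cdot 6889 \cdot 90 = 48 \cdot \frac{6889}{100} \cdot 90 = \frac{82668}{25} \cdot 90 = \frac{1488024}{5}$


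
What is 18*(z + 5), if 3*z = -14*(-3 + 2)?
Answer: 174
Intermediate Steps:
z = 14/3 (z = (-14*(-3 + 2))/3 = (-14*(-1))/3 = (⅓)*14 = 14/3 ≈ 4.6667)
18*(z + 5) = 18*(14/3 + 5) = 18*(29/3) = 174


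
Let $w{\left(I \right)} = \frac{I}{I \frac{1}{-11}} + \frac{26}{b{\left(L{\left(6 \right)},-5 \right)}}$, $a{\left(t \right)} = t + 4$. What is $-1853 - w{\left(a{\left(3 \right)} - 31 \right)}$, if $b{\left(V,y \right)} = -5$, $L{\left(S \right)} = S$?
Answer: $- \frac{9184}{5} \approx -1836.8$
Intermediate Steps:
$a{\left(t \right)} = 4 + t$
$w{\left(I \right)} = - \frac{81}{5}$ ($w{\left(I \right)} = \frac{I}{I \frac{1}{-11}} + \frac{26}{-5} = \frac{I}{I \left(- \frac{1}{11}\right)} + 26 \left(- \frac{1}{5}\right) = \frac{I}{\left(- \frac{1}{11}\right) I} - \frac{26}{5} = I \left(- \frac{11}{I}\right) - \frac{26}{5} = -11 - \frac{26}{5} = - \frac{81}{5}$)
$-1853 - w{\left(a{\left(3 \right)} - 31 \right)} = -1853 - - \frac{81}{5} = -1853 + \frac{81}{5} = - \frac{9184}{5}$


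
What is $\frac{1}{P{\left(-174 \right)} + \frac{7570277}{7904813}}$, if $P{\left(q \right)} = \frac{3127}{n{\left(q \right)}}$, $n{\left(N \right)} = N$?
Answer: $- \frac{1375437462}{23401122053} \approx -0.058777$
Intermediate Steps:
$P{\left(q \right)} = \frac{3127}{q}$
$\frac{1}{P{\left(-174 \right)} + \frac{7570277}{7904813}} = \frac{1}{\frac{3127}{-174} + \frac{7570277}{7904813}} = \frac{1}{3127 \left(- \frac{1}{174}\right) + 7570277 \cdot \frac{1}{7904813}} = \frac{1}{- \frac{3127}{174} + \frac{7570277}{7904813}} = \frac{1}{- \frac{23401122053}{1375437462}} = - \frac{1375437462}{23401122053}$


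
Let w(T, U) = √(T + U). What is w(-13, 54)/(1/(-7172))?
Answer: -7172*√41 ≈ -45923.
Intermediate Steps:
w(-13, 54)/(1/(-7172)) = √(-13 + 54)/(1/(-7172)) = √41/(-1/7172) = √41*(-7172) = -7172*√41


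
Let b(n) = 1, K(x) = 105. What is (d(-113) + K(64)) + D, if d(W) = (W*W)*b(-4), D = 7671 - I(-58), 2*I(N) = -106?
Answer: 20598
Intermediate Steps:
I(N) = -53 (I(N) = (½)*(-106) = -53)
D = 7724 (D = 7671 - 1*(-53) = 7671 + 53 = 7724)
d(W) = W² (d(W) = (W*W)*1 = W²*1 = W²)
(d(-113) + K(64)) + D = ((-113)² + 105) + 7724 = (12769 + 105) + 7724 = 12874 + 7724 = 20598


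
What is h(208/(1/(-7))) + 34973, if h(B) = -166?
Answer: 34807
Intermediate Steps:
h(208/(1/(-7))) + 34973 = -166 + 34973 = 34807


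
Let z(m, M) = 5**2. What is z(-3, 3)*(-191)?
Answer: -4775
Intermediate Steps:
z(m, M) = 25
z(-3, 3)*(-191) = 25*(-191) = -4775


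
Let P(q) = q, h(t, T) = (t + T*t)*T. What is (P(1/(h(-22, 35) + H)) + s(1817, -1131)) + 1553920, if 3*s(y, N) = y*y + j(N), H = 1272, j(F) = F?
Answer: 70194032287/26448 ≈ 2.6540e+6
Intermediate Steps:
h(t, T) = T*(t + T*t)
s(y, N) = N/3 + y²/3 (s(y, N) = (y*y + N)/3 = (y² + N)/3 = (N + y²)/3 = N/3 + y²/3)
(P(1/(h(-22, 35) + H)) + s(1817, -1131)) + 1553920 = (1/(35*(-22)*(1 + 35) + 1272) + ((⅓)*(-1131) + (⅓)*1817²)) + 1553920 = (1/(35*(-22)*36 + 1272) + (-377 + (⅓)*3301489)) + 1553920 = (1/(-27720 + 1272) + (-377 + 3301489/3)) + 1553920 = (1/(-26448) + 3300358/3) + 1553920 = (-1/26448 + 3300358/3) + 1553920 = 29095956127/26448 + 1553920 = 70194032287/26448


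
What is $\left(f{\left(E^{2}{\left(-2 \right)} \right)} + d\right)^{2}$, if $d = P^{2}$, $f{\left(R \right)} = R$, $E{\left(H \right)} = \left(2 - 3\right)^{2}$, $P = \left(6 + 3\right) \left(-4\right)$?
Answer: $1682209$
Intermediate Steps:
$P = -36$ ($P = 9 \left(-4\right) = -36$)
$E{\left(H \right)} = 1$ ($E{\left(H \right)} = \left(-1\right)^{2} = 1$)
$d = 1296$ ($d = \left(-36\right)^{2} = 1296$)
$\left(f{\left(E^{2}{\left(-2 \right)} \right)} + d\right)^{2} = \left(1^{2} + 1296\right)^{2} = \left(1 + 1296\right)^{2} = 1297^{2} = 1682209$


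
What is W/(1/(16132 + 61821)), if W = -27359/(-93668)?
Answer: 2132716127/93668 ≈ 22769.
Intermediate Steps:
W = 27359/93668 (W = -27359*(-1/93668) = 27359/93668 ≈ 0.29208)
W/(1/(16132 + 61821)) = 27359/(93668*(1/(16132 + 61821))) = 27359/(93668*(1/77953)) = (27359/93668)*77953 = 2132716127/93668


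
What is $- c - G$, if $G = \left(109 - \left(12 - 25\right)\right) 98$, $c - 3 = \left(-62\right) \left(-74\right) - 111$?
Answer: $-16436$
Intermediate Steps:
$c = 4480$ ($c = 3 - -4477 = 3 + \left(4588 - 111\right) = 3 + 4477 = 4480$)
$G = 11956$ ($G = \left(109 - \left(12 - 25\right)\right) 98 = \left(109 - -13\right) 98 = \left(109 + 13\right) 98 = 122 \cdot 98 = 11956$)
$- c - G = \left(-1\right) 4480 - 11956 = -4480 - 11956 = -16436$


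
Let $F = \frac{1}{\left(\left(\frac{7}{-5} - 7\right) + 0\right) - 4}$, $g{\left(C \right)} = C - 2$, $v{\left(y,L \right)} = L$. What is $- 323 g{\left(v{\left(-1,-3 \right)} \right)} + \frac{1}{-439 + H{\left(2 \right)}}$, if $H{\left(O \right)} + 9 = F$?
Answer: $\frac{44866253}{27781} \approx 1615.0$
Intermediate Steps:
$g{\left(C \right)} = -2 + C$
$F = - \frac{5}{62}$ ($F = \frac{1}{\left(\left(7 \left(- \frac{1}{5}\right) - 7\right) + 0\right) - 4} = \frac{1}{\left(\left(- \frac{7}{5} - 7\right) + 0\right) - 4} = \frac{1}{\left(- \frac{42}{5} + 0\right) - 4} = \frac{1}{- \frac{42}{5} - 4} = \frac{1}{- \frac{62}{5}} = - \frac{5}{62} \approx -0.080645$)
$H{\left(O \right)} = - \frac{563}{62}$ ($H{\left(O \right)} = -9 - \frac{5}{62} = - \frac{563}{62}$)
$- 323 g{\left(v{\left(-1,-3 \right)} \right)} + \frac{1}{-439 + H{\left(2 \right)}} = - 323 \left(-2 - 3\right) + \frac{1}{-439 - \frac{563}{62}} = \left(-323\right) \left(-5\right) + \frac{1}{- \frac{27781}{62}} = 1615 - \frac{62}{27781} = \frac{44866253}{27781}$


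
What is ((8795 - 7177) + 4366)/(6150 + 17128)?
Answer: 2992/11639 ≈ 0.25707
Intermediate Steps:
((8795 - 7177) + 4366)/(6150 + 17128) = (1618 + 4366)/23278 = 5984*(1/23278) = 2992/11639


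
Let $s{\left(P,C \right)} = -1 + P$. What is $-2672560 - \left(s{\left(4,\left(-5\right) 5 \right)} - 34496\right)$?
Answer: $-2638067$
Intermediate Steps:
$-2672560 - \left(s{\left(4,\left(-5\right) 5 \right)} - 34496\right) = -2672560 - \left(\left(-1 + 4\right) - 34496\right) = -2672560 - \left(3 - 34496\right) = -2672560 - -34493 = -2672560 + 34493 = -2638067$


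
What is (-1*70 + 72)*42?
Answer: 84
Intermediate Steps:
(-1*70 + 72)*42 = (-70 + 72)*42 = 2*42 = 84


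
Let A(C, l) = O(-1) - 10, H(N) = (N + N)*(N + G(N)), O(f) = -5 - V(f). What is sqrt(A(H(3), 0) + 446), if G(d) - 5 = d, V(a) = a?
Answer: 12*sqrt(3) ≈ 20.785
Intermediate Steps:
G(d) = 5 + d
O(f) = -5 - f
H(N) = 2*N*(5 + 2*N) (H(N) = (N + N)*(N + (5 + N)) = (2*N)*(5 + 2*N) = 2*N*(5 + 2*N))
A(C, l) = -14 (A(C, l) = (-5 - 1*(-1)) - 10 = (-5 + 1) - 10 = -4 - 10 = -14)
sqrt(A(H(3), 0) + 446) = sqrt(-14 + 446) = sqrt(432) = 12*sqrt(3)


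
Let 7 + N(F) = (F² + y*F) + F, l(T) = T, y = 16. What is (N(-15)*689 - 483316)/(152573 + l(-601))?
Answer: -508809/151972 ≈ -3.3480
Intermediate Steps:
N(F) = -7 + F² + 17*F (N(F) = -7 + ((F² + 16*F) + F) = -7 + (F² + 17*F) = -7 + F² + 17*F)
(N(-15)*689 - 483316)/(152573 + l(-601)) = ((-7 + (-15)² + 17*(-15))*689 - 483316)/(152573 - 601) = ((-7 + 225 - 255)*689 - 483316)/151972 = (-37*689 - 483316)*(1/151972) = (-25493 - 483316)*(1/151972) = -508809*1/151972 = -508809/151972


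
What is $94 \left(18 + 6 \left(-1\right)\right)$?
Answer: $1128$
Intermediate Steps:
$94 \left(18 + 6 \left(-1\right)\right) = 94 \left(18 - 6\right) = 94 \cdot 12 = 1128$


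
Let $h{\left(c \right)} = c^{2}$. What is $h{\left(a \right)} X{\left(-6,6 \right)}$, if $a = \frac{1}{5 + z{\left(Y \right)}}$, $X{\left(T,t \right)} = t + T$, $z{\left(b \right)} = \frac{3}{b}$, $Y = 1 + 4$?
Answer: $0$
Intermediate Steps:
$Y = 5$
$X{\left(T,t \right)} = T + t$
$a = \frac{5}{28}$ ($a = \frac{1}{5 + \frac{3}{5}} = \frac{1}{\frac{28}{5}} = \frac{5}{28} \approx 0.17857$)
$h{\left(a \right)} X{\left(-6,6 \right)} = \left(\frac{5}{28}\right)^{2} \left(-6 + 6\right) = \frac{25}{784} \cdot 0 = 0$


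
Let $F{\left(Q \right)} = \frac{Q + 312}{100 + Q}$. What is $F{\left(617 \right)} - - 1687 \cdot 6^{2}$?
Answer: $\frac{43545773}{717} \approx 60733.0$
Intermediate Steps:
$F{\left(Q \right)} = \frac{312 + Q}{100 + Q}$
$F{\left(617 \right)} - - 1687 \cdot 6^{2} = \frac{312 + 617}{100 + 617} - - 1687 \cdot 6^{2} = \frac{1}{717} \cdot 929 - \left(-1687\right) 36 = \frac{1}{717} \cdot 929 - -60732 = \frac{929}{717} + 60732 = \frac{43545773}{717}$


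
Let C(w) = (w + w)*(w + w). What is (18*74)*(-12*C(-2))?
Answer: -255744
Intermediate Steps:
C(w) = 4*w² (C(w) = (2*w)*(2*w) = 4*w²)
(18*74)*(-12*C(-2)) = (18*74)*(-48*(-2)²) = 1332*(-48*4) = 1332*(-12*16) = 1332*(-192) = -255744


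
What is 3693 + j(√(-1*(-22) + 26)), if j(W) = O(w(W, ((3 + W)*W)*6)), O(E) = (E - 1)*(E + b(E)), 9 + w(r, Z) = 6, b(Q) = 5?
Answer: 3685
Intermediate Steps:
w(r, Z) = -3 (w(r, Z) = -9 + 6 = -3)
O(E) = (-1 + E)*(5 + E) (O(E) = (E - 1)*(E + 5) = (-1 + E)*(5 + E))
j(W) = -8 (j(W) = -5 + (-3)² + 4*(-3) = -5 + 9 - 12 = -8)
3693 + j(√(-1*(-22) + 26)) = 3693 - 8 = 3685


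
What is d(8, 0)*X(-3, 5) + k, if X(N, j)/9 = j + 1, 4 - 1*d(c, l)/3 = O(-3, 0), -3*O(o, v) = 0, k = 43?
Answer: 691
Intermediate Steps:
O(o, v) = 0 (O(o, v) = -⅓*0 = 0)
d(c, l) = 12 (d(c, l) = 12 - 3*0 = 12 + 0 = 12)
X(N, j) = 9 + 9*j (X(N, j) = 9*(j + 1) = 9*(1 + j) = 9 + 9*j)
d(8, 0)*X(-3, 5) + k = 12*(9 + 9*5) + 43 = 12*(9 + 45) + 43 = 12*54 + 43 = 648 + 43 = 691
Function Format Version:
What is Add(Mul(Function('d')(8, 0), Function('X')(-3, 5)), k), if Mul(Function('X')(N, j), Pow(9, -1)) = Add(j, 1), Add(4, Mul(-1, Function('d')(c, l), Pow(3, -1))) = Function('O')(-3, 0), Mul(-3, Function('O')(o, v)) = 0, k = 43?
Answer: 691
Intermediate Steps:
Function('O')(o, v) = 0 (Function('O')(o, v) = Mul(Rational(-1, 3), 0) = 0)
Function('d')(c, l) = 12 (Function('d')(c, l) = Add(12, Mul(-3, 0)) = Add(12, 0) = 12)
Function('X')(N, j) = Add(9, Mul(9, j)) (Function('X')(N, j) = Mul(9, Add(j, 1)) = Mul(9, Add(1, j)) = Add(9, Mul(9, j)))
Add(Mul(Function('d')(8, 0), Function('X')(-3, 5)), k) = Add(Mul(12, Add(9, Mul(9, 5))), 43) = Add(Mul(12, Add(9, 45)), 43) = Add(Mul(12, 54), 43) = Add(648, 43) = 691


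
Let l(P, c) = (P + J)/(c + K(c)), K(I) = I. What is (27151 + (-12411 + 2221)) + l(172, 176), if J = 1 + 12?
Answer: 5970457/352 ≈ 16962.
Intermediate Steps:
J = 13
l(P, c) = (13 + P)/(2*c) (l(P, c) = (P + 13)/(c + c) = (13 + P)/((2*c)) = (13 + P)*(1/(2*c)) = (13 + P)/(2*c))
(27151 + (-12411 + 2221)) + l(172, 176) = (27151 + (-12411 + 2221)) + (½)*(13 + 172)/176 = (27151 - 10190) + (½)*(1/176)*185 = 16961 + 185/352 = 5970457/352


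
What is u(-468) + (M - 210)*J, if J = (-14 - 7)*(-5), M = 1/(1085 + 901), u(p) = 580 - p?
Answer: -13903289/662 ≈ -21002.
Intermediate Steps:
M = 1/1986 ≈ 0.00050353
J = 105 (J = -21*(-5) = 105)
u(-468) + (M - 210)*J = (580 - 1*(-468)) + (1/1986 - 210)*105 = (580 + 468) - 417059/1986*105 = 1048 - 14597065/662 = -13903289/662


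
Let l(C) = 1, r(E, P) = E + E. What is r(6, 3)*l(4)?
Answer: 12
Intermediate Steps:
r(E, P) = 2*E
r(6, 3)*l(4) = (2*6)*1 = 12*1 = 12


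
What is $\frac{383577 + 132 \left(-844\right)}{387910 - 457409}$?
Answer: $- \frac{272169}{69499} \approx -3.9162$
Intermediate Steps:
$\frac{383577 + 132 \left(-844\right)}{387910 - 457409} = \frac{383577 - 111408}{-69499} = 272169 \left(- \frac{1}{69499}\right) = - \frac{272169}{69499}$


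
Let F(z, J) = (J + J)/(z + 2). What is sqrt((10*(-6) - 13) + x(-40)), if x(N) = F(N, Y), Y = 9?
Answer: 2*I*sqrt(6631)/19 ≈ 8.5717*I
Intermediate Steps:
F(z, J) = 2*J/(2 + z) (F(z, J) = (2*J)/(2 + z) = 2*J/(2 + z))
x(N) = 18/(2 + N) (x(N) = 2*9/(2 + N) = 18/(2 + N))
sqrt((10*(-6) - 13) + x(-40)) = sqrt((10*(-6) - 13) + 18/(2 - 40)) = sqrt((-60 - 13) + 18/(-38)) = sqrt(-73 + 18*(-1/38)) = sqrt(-73 - 9/19) = sqrt(-1396/19) = 2*I*sqrt(6631)/19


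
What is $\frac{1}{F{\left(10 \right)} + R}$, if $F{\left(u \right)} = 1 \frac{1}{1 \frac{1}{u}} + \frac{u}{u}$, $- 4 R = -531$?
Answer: $\frac{4}{575} \approx 0.0069565$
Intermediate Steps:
$R = \frac{531}{4}$ ($R = \left(- \frac{1}{4}\right) \left(-531\right) = \frac{531}{4} \approx 132.75$)
$F{\left(u \right)} = 1 + u$ ($F{\left(u \right)} = 1 \frac{1}{\frac{1}{u}} + 1 = 1 u + 1 = u + 1 = 1 + u$)
$\frac{1}{F{\left(10 \right)} + R} = \frac{1}{\left(1 + 10\right) + \frac{531}{4}} = \frac{1}{11 + \frac{531}{4}} = \frac{1}{\frac{575}{4}} = \frac{4}{575}$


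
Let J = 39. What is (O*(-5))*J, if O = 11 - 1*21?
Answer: 1950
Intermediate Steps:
O = -10 (O = 11 - 21 = -10)
(O*(-5))*J = -10*(-5)*39 = 50*39 = 1950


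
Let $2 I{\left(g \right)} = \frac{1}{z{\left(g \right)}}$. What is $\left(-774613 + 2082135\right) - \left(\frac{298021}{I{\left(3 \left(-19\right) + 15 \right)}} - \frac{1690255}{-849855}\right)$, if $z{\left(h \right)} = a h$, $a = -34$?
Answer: $- \frac{144448232144885}{169971} \approx -8.4984 \cdot 10^{8}$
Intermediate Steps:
$z{\left(h \right)} = - 34 h$
$I{\left(g \right)} = - \frac{1}{68 g}$ ($I{\left(g \right)} = \frac{1}{2 \left(- 34 g\right)} = \frac{\left(- \frac{1}{34}\right) \frac{1}{g}}{2} = - \frac{1}{68 g}$)
$\left(-774613 + 2082135\right) - \left(\frac{298021}{I{\left(3 \left(-19\right) + 15 \right)}} - \frac{1690255}{-849855}\right) = \left(-774613 + 2082135\right) - \left(\frac{298021}{\left(- \frac{1}{68}\right) \frac{1}{3 \left(-19\right) + 15}} - \frac{1690255}{-849855}\right) = 1307522 - \left(\frac{298021}{\left(- \frac{1}{68}\right) \frac{1}{-57 + 15}} - - \frac{338051}{169971}\right) = 1307522 - \left(\frac{298021}{\left(- \frac{1}{68}\right) \frac{1}{-42}} + \frac{338051}{169971}\right) = 1307522 - \left(\frac{298021}{\left(- \frac{1}{68}\right) \left(- \frac{1}{42}\right)} + \frac{338051}{169971}\right) = 1307522 - \left(298021 \frac{1}{\frac{1}{2856}} + \frac{338051}{169971}\right) = 1307522 - \left(298021 \cdot 2856 + \frac{338051}{169971}\right) = 1307522 - \left(851147976 + \frac{338051}{169971}\right) = 1307522 - \frac{144670472966747}{169971} = - \frac{144448232144885}{169971}$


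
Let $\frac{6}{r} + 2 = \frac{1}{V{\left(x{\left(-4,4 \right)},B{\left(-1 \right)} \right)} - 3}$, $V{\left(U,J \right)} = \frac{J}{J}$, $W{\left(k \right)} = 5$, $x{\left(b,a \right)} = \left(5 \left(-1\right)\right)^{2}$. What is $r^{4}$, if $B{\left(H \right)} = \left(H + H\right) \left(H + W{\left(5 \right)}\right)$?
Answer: $\frac{20736}{625} \approx 33.178$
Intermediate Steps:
$x{\left(b,a \right)} = 25$ ($x{\left(b,a \right)} = \left(-5\right)^{2} = 25$)
$B{\left(H \right)} = 2 H \left(5 + H\right)$ ($B{\left(H \right)} = \left(H + H\right) \left(H + 5\right) = 2 H \left(5 + H\right)$)
$V{\left(U,J \right)} = 1$
$r = - \frac{12}{5}$ ($r = \frac{6}{-2 + \frac{1}{1 - 3}} = \frac{6}{-2 + \frac{1}{-2}} = \frac{6}{-2 - \frac{1}{2}} = \frac{6}{- \frac{5}{2}} = 6 \left(- \frac{2}{5}\right) = - \frac{12}{5} \approx -2.4$)
$r^{4} = \left(- \frac{12}{5}\right)^{4} = \frac{20736}{625}$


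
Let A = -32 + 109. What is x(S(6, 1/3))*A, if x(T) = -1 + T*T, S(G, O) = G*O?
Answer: 231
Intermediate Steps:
x(T) = -1 + T²
A = 77
x(S(6, 1/3))*A = (-1 + (6/3)²)*77 = (-1 + (6*(⅓))²)*77 = (-1 + 2²)*77 = (-1 + 4)*77 = 3*77 = 231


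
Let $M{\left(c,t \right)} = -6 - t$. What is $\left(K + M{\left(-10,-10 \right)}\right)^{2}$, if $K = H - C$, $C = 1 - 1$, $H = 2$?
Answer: $36$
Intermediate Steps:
$C = 0$ ($C = 1 - 1 = 0$)
$K = 2$ ($K = 2 - 0 = 2 + 0 = 2$)
$\left(K + M{\left(-10,-10 \right)}\right)^{2} = \left(2 - -4\right)^{2} = \left(2 + \left(-6 + 10\right)\right)^{2} = \left(2 + 4\right)^{2} = 6^{2} = 36$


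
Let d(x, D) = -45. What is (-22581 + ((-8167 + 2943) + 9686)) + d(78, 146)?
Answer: -18164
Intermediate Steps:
(-22581 + ((-8167 + 2943) + 9686)) + d(78, 146) = (-22581 + ((-8167 + 2943) + 9686)) - 45 = (-22581 + (-5224 + 9686)) - 45 = (-22581 + 4462) - 45 = -18119 - 45 = -18164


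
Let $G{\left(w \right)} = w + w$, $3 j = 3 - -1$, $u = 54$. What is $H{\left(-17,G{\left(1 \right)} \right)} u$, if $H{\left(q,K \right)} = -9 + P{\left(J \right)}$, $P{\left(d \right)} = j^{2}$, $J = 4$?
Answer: $-390$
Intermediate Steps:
$j = \frac{4}{3}$ ($j = \frac{3 - -1}{3} = \frac{3 + 1}{3} = \frac{1}{3} \cdot 4 = \frac{4}{3} \approx 1.3333$)
$P{\left(d \right)} = \frac{16}{9}$ ($P{\left(d \right)} = \left(\frac{4}{3}\right)^{2} = \frac{16}{9}$)
$G{\left(w \right)} = 2 w$
$H{\left(q,K \right)} = - \frac{65}{9}$ ($H{\left(q,K \right)} = -9 + \frac{16}{9} = - \frac{65}{9}$)
$H{\left(-17,G{\left(1 \right)} \right)} u = \left(- \frac{65}{9}\right) 54 = -390$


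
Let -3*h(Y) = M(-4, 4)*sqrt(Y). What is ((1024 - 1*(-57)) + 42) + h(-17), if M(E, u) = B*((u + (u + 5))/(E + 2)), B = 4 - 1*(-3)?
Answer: 1123 + 91*I*sqrt(17)/6 ≈ 1123.0 + 62.534*I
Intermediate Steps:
B = 7 (B = 4 + 3 = 7)
M(E, u) = 7*(5 + 2*u)/(2 + E) (M(E, u) = 7*((u + (u + 5))/(E + 2)) = 7*((u + (5 + u))/(2 + E)) = 7*((5 + 2*u)/(2 + E)) = 7*(5 + 2*u)/(2 + E))
h(Y) = 91*sqrt(Y)/6 (h(Y) = -7*(5 + 2*4)/(2 - 4)*sqrt(Y)/3 = -7*(5 + 8)/(-2)*sqrt(Y)/3 = -7*(-1/2)*13*sqrt(Y)/3 = -(-91)*sqrt(Y)/6 = 91*sqrt(Y)/6)
((1024 - 1*(-57)) + 42) + h(-17) = ((1024 - 1*(-57)) + 42) + 91*sqrt(-17)/6 = ((1024 + 57) + 42) + 91*(I*sqrt(17))/6 = (1081 + 42) + 91*I*sqrt(17)/6 = 1123 + 91*I*sqrt(17)/6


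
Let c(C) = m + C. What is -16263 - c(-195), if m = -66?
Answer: -16002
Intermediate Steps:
c(C) = -66 + C
-16263 - c(-195) = -16263 - (-66 - 195) = -16263 - 1*(-261) = -16263 + 261 = -16002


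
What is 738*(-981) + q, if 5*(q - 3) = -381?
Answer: -3620256/5 ≈ -7.2405e+5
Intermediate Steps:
q = -366/5 (q = 3 + (1/5)*(-381) = 3 - 381/5 = -366/5 ≈ -73.200)
738*(-981) + q = 738*(-981) - 366/5 = -723978 - 366/5 = -3620256/5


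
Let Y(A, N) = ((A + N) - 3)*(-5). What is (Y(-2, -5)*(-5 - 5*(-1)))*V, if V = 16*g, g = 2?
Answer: 0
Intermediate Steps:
Y(A, N) = 15 - 5*A - 5*N (Y(A, N) = (-3 + A + N)*(-5) = 15 - 5*A - 5*N)
V = 32 (V = 16*2 = 32)
(Y(-2, -5)*(-5 - 5*(-1)))*V = ((15 - 5*(-2) - 5*(-5))*(-5 - 5*(-1)))*32 = ((15 + 10 + 25)*(-5 + 5))*32 = (50*0)*32 = 0*32 = 0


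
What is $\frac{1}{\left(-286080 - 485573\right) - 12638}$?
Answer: $- \frac{1}{784291} \approx -1.275 \cdot 10^{-6}$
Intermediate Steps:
$\frac{1}{\left(-286080 - 485573\right) - 12638} = \frac{1}{-771653 - 12638} = \frac{1}{-784291} = - \frac{1}{784291}$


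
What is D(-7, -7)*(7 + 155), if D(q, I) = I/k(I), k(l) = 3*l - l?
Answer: 81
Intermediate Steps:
k(l) = 2*l
D(q, I) = ½ (D(q, I) = I/((2*I)) = I*(1/(2*I)) = ½)
D(-7, -7)*(7 + 155) = (7 + 155)/2 = (½)*162 = 81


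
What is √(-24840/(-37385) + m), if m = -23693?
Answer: 7*I*√27031276589/7477 ≈ 153.92*I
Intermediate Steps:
√(-24840/(-37385) + m) = √(-24840/(-37385) - 23693) = √(-24840*(-1/37385) - 23693) = √(4968/7477 - 23693) = √(-177147593/7477) = 7*I*√27031276589/7477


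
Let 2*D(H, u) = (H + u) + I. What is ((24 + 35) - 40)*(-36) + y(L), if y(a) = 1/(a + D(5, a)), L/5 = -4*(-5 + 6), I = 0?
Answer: -37622/55 ≈ -684.04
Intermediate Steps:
L = -20 (L = 5*(-4*(-5 + 6)) = 5*(-4*1) = 5*(-4) = -20)
D(H, u) = H/2 + u/2 (D(H, u) = ((H + u) + 0)/2 = (H + u)/2 = H/2 + u/2)
y(a) = 1/(5/2 + 3*a/2) (y(a) = 1/(a + ((½)*5 + a/2)) = 1/(a + (5/2 + a/2)) = 1/(5/2 + 3*a/2))
((24 + 35) - 40)*(-36) + y(L) = ((24 + 35) - 40)*(-36) + 2/(5 + 3*(-20)) = (59 - 40)*(-36) + 2/(5 - 60) = 19*(-36) + 2/(-55) = -684 + 2*(-1/55) = -684 - 2/55 = -37622/55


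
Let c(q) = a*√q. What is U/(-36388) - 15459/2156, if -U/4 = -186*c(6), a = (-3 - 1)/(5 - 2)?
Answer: -15459/2156 + 248*√6/9097 ≈ -7.1034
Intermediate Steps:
a = -4/3 ≈ -1.3333
c(q) = -4*√q/3
U = -992*√6 (U = -(-744)*(-4*√6/3) = -992*√6 ≈ -2429.9)
U/(-36388) - 15459/2156 = -992*√6/(-36388) - 15459/2156 = -992*√6*(-1/36388) - 15459*1/2156 = 248*√6/9097 - 15459/2156 = -15459/2156 + 248*√6/9097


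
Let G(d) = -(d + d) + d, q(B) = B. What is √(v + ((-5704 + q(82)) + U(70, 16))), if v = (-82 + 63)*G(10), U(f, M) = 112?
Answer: 2*I*√1330 ≈ 72.938*I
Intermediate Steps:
G(d) = -d (G(d) = -2*d + d = -d)
v = 190 (v = (-82 + 63)*(-1*10) = -19*(-10) = 190)
√(v + ((-5704 + q(82)) + U(70, 16))) = √(190 + ((-5704 + 82) + 112)) = √(190 + (-5622 + 112)) = √(190 - 5510) = √(-5320) = 2*I*√1330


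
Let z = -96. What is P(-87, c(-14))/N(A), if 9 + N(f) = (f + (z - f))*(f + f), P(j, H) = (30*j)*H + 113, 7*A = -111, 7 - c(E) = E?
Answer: -382879/21249 ≈ -18.019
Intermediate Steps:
c(E) = 7 - E
A = -111/7 (A = (⅐)*(-111) = -111/7 ≈ -15.857)
P(j, H) = 113 + 30*H*j (P(j, H) = 30*H*j + 113 = 113 + 30*H*j)
N(f) = -9 - 192*f (N(f) = -9 + (f + (-96 - f))*(f + f) = -9 - 192*f)
P(-87, c(-14))/N(A) = (113 + 30*(7 - 1*(-14))*(-87))/(-9 - 192*(-111/7)) = (113 + 30*(7 + 14)*(-87))/(-9 + 21312/7) = (113 + 30*21*(-87))/(21249/7) = (113 - 54810)*(7/21249) = -54697*7/21249 = -382879/21249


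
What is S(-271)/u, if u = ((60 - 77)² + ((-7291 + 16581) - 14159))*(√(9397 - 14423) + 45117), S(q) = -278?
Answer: 6271263/4661406557350 - 139*I*√5026/4661406557350 ≈ 1.3454e-6 - 2.114e-9*I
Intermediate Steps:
u = -206635860 - 4580*I*√5026 (u = ((-17)² + (9290 - 14159))*(√(-5026) + 45117) = (289 - 4869)*(I*√5026 + 45117) = -4580*(45117 + I*√5026) = -206635860 - 4580*I*√5026 ≈ -2.0664e+8 - 3.247e+5*I)
S(-271)/u = -278/(-206635860 - 4580*I*√5026)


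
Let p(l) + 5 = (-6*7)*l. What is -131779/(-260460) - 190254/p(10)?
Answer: 9921912583/22139100 ≈ 448.16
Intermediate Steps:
p(l) = -5 - 42*l (p(l) = -5 + (-6*7)*l = -5 - 42*l)
-131779/(-260460) - 190254/p(10) = -131779/(-260460) - 190254/(-5 - 42*10) = -131779*(-1/260460) - 190254/(-5 - 420) = 131779/260460 - 190254/(-425) = 131779/260460 - 190254*(-1/425) = 131779/260460 + 190254/425 = 9921912583/22139100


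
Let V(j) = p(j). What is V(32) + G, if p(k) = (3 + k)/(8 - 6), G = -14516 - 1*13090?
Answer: -55177/2 ≈ -27589.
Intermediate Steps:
G = -27606 (G = -14516 - 13090 = -27606)
p(k) = 3/2 + k/2 (p(k) = (3 + k)/2 = (3 + k)*(1/2) = 3/2 + k/2)
V(j) = 3/2 + j/2
V(32) + G = (3/2 + (1/2)*32) - 27606 = (3/2 + 16) - 27606 = 35/2 - 27606 = -55177/2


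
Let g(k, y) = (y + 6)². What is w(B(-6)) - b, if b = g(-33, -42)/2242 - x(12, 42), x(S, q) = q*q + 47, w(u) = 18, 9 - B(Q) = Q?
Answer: 2049661/1121 ≈ 1828.4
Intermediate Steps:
B(Q) = 9 - Q
g(k, y) = (6 + y)²
x(S, q) = 47 + q² (x(S, q) = q² + 47 = 47 + q²)
b = -2029483/1121 (b = (6 - 42)²/2242 - (47 + 42²) = (-36)²*(1/2242) - (47 + 1764) = 1296*(1/2242) - 1*1811 = 648/1121 - 1811 = -2029483/1121 ≈ -1810.4)
w(B(-6)) - b = 18 - 1*(-2029483/1121) = 18 + 2029483/1121 = 2049661/1121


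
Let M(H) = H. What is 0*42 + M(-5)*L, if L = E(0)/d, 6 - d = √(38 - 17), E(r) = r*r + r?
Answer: 0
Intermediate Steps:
E(r) = r + r² (E(r) = r² + r = r + r²)
d = 6 - √21 (d = 6 - √(38 - 17) = 6 - √21 ≈ 1.4174)
L = 0 (L = (0*(1 + 0))/(6 - √21) = (0*1)/(6 - √21) = 0/(6 - √21) = 0)
0*42 + M(-5)*L = 0*42 - 5*0 = 0 + 0 = 0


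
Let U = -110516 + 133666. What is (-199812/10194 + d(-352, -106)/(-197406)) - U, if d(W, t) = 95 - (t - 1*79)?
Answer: -3885458835716/167696397 ≈ -23170.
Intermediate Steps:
d(W, t) = 174 - t (d(W, t) = 95 - (t - 79) = 95 - (-79 + t) = 95 + (79 - t) = 174 - t)
U = 23150
(-199812/10194 + d(-352, -106)/(-197406)) - U = (-199812/10194 + (174 - 1*(-106))/(-197406)) - 1*23150 = (-199812*1/10194 + (174 + 106)*(-1/197406)) - 23150 = (-33302/1699 + 280*(-1/197406)) - 23150 = (-33302/1699 - 140/98703) - 23150 = -3287245166/167696397 - 23150 = -3885458835716/167696397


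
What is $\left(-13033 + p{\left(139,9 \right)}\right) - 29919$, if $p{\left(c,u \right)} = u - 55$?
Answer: $-42998$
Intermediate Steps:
$p{\left(c,u \right)} = -55 + u$ ($p{\left(c,u \right)} = u - 55 = -55 + u$)
$\left(-13033 + p{\left(139,9 \right)}\right) - 29919 = \left(-13033 + \left(-55 + 9\right)\right) - 29919 = \left(-13033 - 46\right) - 29919 = -13079 - 29919 = -42998$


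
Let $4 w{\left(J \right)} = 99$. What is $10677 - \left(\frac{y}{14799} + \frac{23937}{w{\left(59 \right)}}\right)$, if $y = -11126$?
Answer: $\frac{1580778911}{162789} \approx 9710.6$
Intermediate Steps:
$w{\left(J \right)} = \frac{99}{4}$ ($w{\left(J \right)} = \frac{1}{4} \cdot 99 = \frac{99}{4}$)
$10677 - \left(\frac{y}{14799} + \frac{23937}{w{\left(59 \right)}}\right) = 10677 - \left(- \frac{11126}{14799} + \frac{23937}{\frac{99}{4}}\right) = 10677 - \left(\left(-11126\right) \frac{1}{14799} + 23937 \cdot \frac{4}{99}\right) = 10677 - \left(- \frac{11126}{14799} + \frac{31916}{33}\right) = 10677 - \frac{157319242}{162789} = \frac{1580778911}{162789}$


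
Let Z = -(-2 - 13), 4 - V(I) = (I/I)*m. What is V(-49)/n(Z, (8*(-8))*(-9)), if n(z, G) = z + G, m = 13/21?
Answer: 71/12411 ≈ 0.0057207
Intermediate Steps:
m = 13/21 (m = 13*(1/21) = 13/21 ≈ 0.61905)
V(I) = 71/21 (V(I) = 4 - I/I*13/21 = 4 - 13/21 = 71/21)
Z = 15 (Z = -1*(-15) = 15)
n(z, G) = G + z
V(-49)/n(Z, (8*(-8))*(-9)) = 71/(21*((8*(-8))*(-9) + 15)) = 71/(21*(-64*(-9) + 15)) = 71/(21*(576 + 15)) = (71/21)/591 = (71/21)*(1/591) = 71/12411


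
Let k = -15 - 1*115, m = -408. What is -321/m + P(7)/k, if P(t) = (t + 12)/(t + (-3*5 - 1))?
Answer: 63887/79560 ≈ 0.80300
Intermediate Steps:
k = -130 (k = -15 - 115 = -130)
P(t) = (12 + t)/(-16 + t) (P(t) = (12 + t)/(t + (-15 - 1)) = (12 + t)/(t - 16) = (12 + t)/(-16 + t))
-321/m + P(7)/k = -321/(-408) + ((12 + 7)/(-16 + 7))/(-130) = -321*(-1/408) + (19/(-9))*(-1/130) = 107/136 - ⅑*19*(-1/130) = 107/136 - 19/9*(-1/130) = 107/136 + 19/1170 = 63887/79560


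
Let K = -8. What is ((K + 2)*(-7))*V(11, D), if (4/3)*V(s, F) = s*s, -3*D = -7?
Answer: 7623/2 ≈ 3811.5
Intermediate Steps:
D = 7/3 (D = -1/3*(-7) = 7/3 ≈ 2.3333)
V(s, F) = 3*s**2/4 (V(s, F) = 3*(s*s)/4 = 3*s**2/4)
((K + 2)*(-7))*V(11, D) = ((-8 + 2)*(-7))*((3/4)*11**2) = (-6*(-7))*((3/4)*121) = 42*(363/4) = 7623/2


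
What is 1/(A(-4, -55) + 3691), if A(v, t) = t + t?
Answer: 1/3581 ≈ 0.00027925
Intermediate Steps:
A(v, t) = 2*t
1/(A(-4, -55) + 3691) = 1/(2*(-55) + 3691) = 1/(-110 + 3691) = 1/3581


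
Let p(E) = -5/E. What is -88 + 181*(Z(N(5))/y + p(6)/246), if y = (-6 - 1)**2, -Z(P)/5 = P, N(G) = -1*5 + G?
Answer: -130793/1476 ≈ -88.613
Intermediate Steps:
N(G) = -5 + G
Z(P) = -5*P
y = 49 (y = (-7)**2 = 49)
-88 + 181*(Z(N(5))/y + p(6)/246) = -88 + 181*(-5*(-5 + 5)/49 - 5/6/246) = -88 + 181*(-5*0*(1/49) - 5*1/6*(1/246)) = -88 + 181*(0*(1/49) - 5/6*1/246) = -88 + 181*(0 - 5/1476) = -88 + 181*(-5/1476) = -88 - 905/1476 = -130793/1476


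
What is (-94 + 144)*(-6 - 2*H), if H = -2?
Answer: -100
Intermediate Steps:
(-94 + 144)*(-6 - 2*H) = (-94 + 144)*(-6 - 2*(-2)) = 50*(-6 + 4) = 50*(-2) = -100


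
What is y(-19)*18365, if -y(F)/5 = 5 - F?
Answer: -2203800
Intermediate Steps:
y(F) = -25 + 5*F (y(F) = -5*(5 - F) = -25 + 5*F)
y(-19)*18365 = (-25 + 5*(-19))*18365 = (-25 - 95)*18365 = -120*18365 = -2203800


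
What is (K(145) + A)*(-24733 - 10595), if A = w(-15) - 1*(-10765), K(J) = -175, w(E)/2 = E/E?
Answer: -374194176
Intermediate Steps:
w(E) = 2 (w(E) = 2*(E/E) = 2*1 = 2)
A = 10767 (A = 2 - 1*(-10765) = 2 + 10765 = 10767)
(K(145) + A)*(-24733 - 10595) = (-175 + 10767)*(-24733 - 10595) = 10592*(-35328) = -374194176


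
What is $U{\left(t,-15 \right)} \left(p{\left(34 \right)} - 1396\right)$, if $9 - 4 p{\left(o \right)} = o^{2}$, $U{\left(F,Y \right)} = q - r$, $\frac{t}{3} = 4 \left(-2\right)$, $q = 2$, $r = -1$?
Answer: $- \frac{20193}{4} \approx -5048.3$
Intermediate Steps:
$t = -24$ ($t = 3 \cdot 4 \left(-2\right) = 3 \left(-8\right) = -24$)
$U{\left(F,Y \right)} = 3$ ($U{\left(F,Y \right)} = 2 - -1 = 2 + 1 = 3$)
$p{\left(o \right)} = \frac{9}{4} - \frac{o^{2}}{4}$
$U{\left(t,-15 \right)} \left(p{\left(34 \right)} - 1396\right) = 3 \left(\left(\frac{9}{4} - \frac{34^{2}}{4}\right) - 1396\right) = 3 \left(\left(\frac{9}{4} - 289\right) - 1396\right) = 3 \left(- \frac{1147}{4} - 1396\right) = 3 \left(- \frac{6731}{4}\right) = - \frac{20193}{4}$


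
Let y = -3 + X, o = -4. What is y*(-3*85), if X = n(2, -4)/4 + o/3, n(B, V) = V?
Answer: 1360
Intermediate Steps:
X = -7/3 (X = -4/4 - 4/3 = -4*¼ - 4*⅓ = -1 - 4/3 = -7/3 ≈ -2.3333)
y = -16/3 (y = -3 - 7/3 = -16/3 ≈ -5.3333)
y*(-3*85) = -(-16)*85 = -16/3*(-255) = 1360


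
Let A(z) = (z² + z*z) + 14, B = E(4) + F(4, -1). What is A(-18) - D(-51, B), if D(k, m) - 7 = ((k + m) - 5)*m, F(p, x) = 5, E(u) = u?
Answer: 1078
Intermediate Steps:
B = 9 (B = 4 + 5 = 9)
A(z) = 14 + 2*z² (A(z) = (z² + z²) + 14 = 2*z² + 14 = 14 + 2*z²)
D(k, m) = 7 + m*(-5 + k + m) (D(k, m) = 7 + ((k + m) - 5)*m = 7 + (-5 + k + m)*m = 7 + m*(-5 + k + m))
A(-18) - D(-51, B) = (14 + 2*(-18)²) - (7 + 9² - 5*9 - 51*9) = (14 + 2*324) - (7 + 81 - 45 - 459) = (14 + 648) - 1*(-416) = 662 + 416 = 1078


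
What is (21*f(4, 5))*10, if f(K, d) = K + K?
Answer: 1680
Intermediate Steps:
f(K, d) = 2*K
(21*f(4, 5))*10 = (21*(2*4))*10 = (21*8)*10 = 168*10 = 1680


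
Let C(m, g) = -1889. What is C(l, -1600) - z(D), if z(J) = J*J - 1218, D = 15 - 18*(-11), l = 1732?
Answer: -46040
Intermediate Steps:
D = 213 (D = 15 + 198 = 213)
z(J) = -1218 + J**2 (z(J) = J**2 - 1218 = -1218 + J**2)
C(l, -1600) - z(D) = -1889 - (-1218 + 213**2) = -1889 - (-1218 + 45369) = -1889 - 1*44151 = -1889 - 44151 = -46040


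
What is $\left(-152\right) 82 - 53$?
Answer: $-12517$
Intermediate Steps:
$\left(-152\right) 82 - 53 = -12464 - 53 = -12517$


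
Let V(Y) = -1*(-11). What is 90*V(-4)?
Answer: 990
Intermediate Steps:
V(Y) = 11
90*V(-4) = 90*11 = 990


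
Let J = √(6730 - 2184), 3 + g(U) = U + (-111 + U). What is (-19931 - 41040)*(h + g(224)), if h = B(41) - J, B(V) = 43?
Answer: -22986067 + 60971*√4546 ≈ -1.8875e+7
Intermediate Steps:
g(U) = -114 + 2*U (g(U) = -3 + (U + (-111 + U)) = -3 + (-111 + 2*U) = -114 + 2*U)
J = √4546 ≈ 67.424
h = 43 - √4546 ≈ -24.424
(-19931 - 41040)*(h + g(224)) = (-19931 - 41040)*((43 - √4546) + (-114 + 2*224)) = -60971*((43 - √4546) + (-114 + 448)) = -60971*((43 - √4546) + 334) = -60971*(377 - √4546) = -22986067 + 60971*√4546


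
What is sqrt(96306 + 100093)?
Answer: sqrt(196399) ≈ 443.17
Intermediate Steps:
sqrt(96306 + 100093) = sqrt(196399)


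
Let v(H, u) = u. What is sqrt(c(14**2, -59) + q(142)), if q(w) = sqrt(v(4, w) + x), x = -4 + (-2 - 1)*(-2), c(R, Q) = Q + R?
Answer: sqrt(149) ≈ 12.207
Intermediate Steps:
x = 2 (x = -4 - 3*(-2) = -4 + 6 = 2)
q(w) = sqrt(2 + w) (q(w) = sqrt(w + 2) = sqrt(2 + w))
sqrt(c(14**2, -59) + q(142)) = sqrt((-59 + 14**2) + sqrt(2 + 142)) = sqrt((-59 + 196) + sqrt(144)) = sqrt(137 + 12) = sqrt(149)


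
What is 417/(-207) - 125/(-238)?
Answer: -24457/16422 ≈ -1.4893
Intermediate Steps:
417/(-207) - 125/(-238) = 417*(-1/207) - 125*(-1/238) = -139/69 + 125/238 = -24457/16422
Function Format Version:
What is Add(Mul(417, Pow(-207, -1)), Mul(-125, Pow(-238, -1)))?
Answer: Rational(-24457, 16422) ≈ -1.4893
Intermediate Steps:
Add(Mul(417, Pow(-207, -1)), Mul(-125, Pow(-238, -1))) = Add(Mul(417, Rational(-1, 207)), Mul(-125, Rational(-1, 238))) = Add(Rational(-139, 69), Rational(125, 238)) = Rational(-24457, 16422)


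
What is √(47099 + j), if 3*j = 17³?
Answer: √438630/3 ≈ 220.76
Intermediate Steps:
j = 4913/3 (j = (⅓)*17³ = (⅓)*4913 = 4913/3 ≈ 1637.7)
√(47099 + j) = √(47099 + 4913/3) = √(146210/3) = √438630/3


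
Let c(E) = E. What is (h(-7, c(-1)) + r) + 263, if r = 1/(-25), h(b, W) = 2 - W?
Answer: 6649/25 ≈ 265.96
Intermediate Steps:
r = -1/25 ≈ -0.040000
(h(-7, c(-1)) + r) + 263 = ((2 - 1*(-1)) - 1/25) + 263 = ((2 + 1) - 1/25) + 263 = (3 - 1/25) + 263 = 74/25 + 263 = 6649/25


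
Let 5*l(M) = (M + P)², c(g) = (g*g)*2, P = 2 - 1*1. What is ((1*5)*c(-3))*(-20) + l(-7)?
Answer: -8964/5 ≈ -1792.8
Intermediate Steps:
P = 1 (P = 2 - 1 = 1)
c(g) = 2*g² (c(g) = g²*2 = 2*g²)
l(M) = (1 + M)²/5 (l(M) = (M + 1)²/5 = (1 + M)²/5)
((1*5)*c(-3))*(-20) + l(-7) = ((1*5)*(2*(-3)²))*(-20) + (1 - 7)²/5 = (5*(2*9))*(-20) + (⅕)*(-6)² = (5*18)*(-20) + (⅕)*36 = 90*(-20) + 36/5 = -1800 + 36/5 = -8964/5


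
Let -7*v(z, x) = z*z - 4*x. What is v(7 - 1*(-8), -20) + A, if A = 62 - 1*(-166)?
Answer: 1291/7 ≈ 184.43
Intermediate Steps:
A = 228 (A = 62 + 166 = 228)
v(z, x) = -z**2/7 + 4*x/7 (v(z, x) = -(z*z - 4*x)/7 = -(z**2 - 4*x)/7 = -z**2/7 + 4*x/7)
v(7 - 1*(-8), -20) + A = (-(7 - 1*(-8))**2/7 + (4/7)*(-20)) + 228 = (-(7 + 8)**2/7 - 80/7) + 228 = (-1/7*15**2 - 80/7) + 228 = (-1/7*225 - 80/7) + 228 = (-225/7 - 80/7) + 228 = -305/7 + 228 = 1291/7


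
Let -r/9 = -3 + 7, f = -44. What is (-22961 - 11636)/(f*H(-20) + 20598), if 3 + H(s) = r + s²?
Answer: -34597/4714 ≈ -7.3392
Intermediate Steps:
r = -36 (r = -9*(-3 + 7) = -9*4 = -36)
H(s) = -39 + s² (H(s) = -3 + (-36 + s²) = -39 + s²)
(-22961 - 11636)/(f*H(-20) + 20598) = (-22961 - 11636)/(-44*(-39 + (-20)²) + 20598) = -34597/(-44*(-39 + 400) + 20598) = -34597/(-44*361 + 20598) = -34597/(-15884 + 20598) = -34597/4714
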